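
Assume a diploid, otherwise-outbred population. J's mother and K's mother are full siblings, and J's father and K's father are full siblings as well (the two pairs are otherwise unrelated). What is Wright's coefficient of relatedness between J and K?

Independent pedigree routes through distinct common ancestors add.
J and K are related in two ways: first cousins through their mothers (r = 1/8) and first cousins through their fathers (r = 1/8) — i.e. double first cousins.
r = 1/8 + 1/8 = 0.25.

0.25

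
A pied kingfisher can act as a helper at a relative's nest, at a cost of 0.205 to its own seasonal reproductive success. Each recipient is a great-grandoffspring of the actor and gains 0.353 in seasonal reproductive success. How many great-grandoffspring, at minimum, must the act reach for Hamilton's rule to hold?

r to a great-grandoffspring = 1/8 (three parent–offspring links: r = (1/2)^3 = 1/8).
Hamilton's rule: n·r·B > C  ⇒  n > C/(r·B) = 0.205/(0.125·0.353) = 4.646.
The smallest integer exceeding 4.646 is 5.

5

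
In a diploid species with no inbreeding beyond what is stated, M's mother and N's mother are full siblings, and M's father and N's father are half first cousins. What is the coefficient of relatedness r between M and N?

0.140625

Independent pedigree routes through distinct common ancestors add.
M and N are related in two ways: first cousins through their mothers (r = 1/8) and half second cousins through their fathers (r = 1/64).
r = 1/8 + 1/64 = 9/64 = 0.140625.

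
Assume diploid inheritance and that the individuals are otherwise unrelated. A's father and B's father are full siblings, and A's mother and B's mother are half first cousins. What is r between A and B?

Relatedness sums over independent paths through distinct common ancestors.
A and B are related in two ways: first cousins through their fathers (r = 1/8) and half second cousins through their mothers (r = 1/64).
r = 1/8 + 1/64 = 9/64 = 0.140625.

0.140625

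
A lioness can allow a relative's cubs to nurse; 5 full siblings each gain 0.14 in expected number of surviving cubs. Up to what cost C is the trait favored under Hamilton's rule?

0.35

r to a full sibling = 0.5 (full sibs share both parents — two paths of length 2: r = 2·(1/2)^2 = 1/2).
Hamilton's rule: n·r·B > C, so the trait is favored while C < n·r·B = 5·0.5·0.14 = 0.35.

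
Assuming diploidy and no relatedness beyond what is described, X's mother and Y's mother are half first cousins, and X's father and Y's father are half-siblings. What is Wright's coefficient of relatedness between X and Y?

0.078125

With two independent routes of shared ancestry, r is the sum of the two contributions.
X and Y are related in two ways: half second cousins through their mothers (r = 1/64) and half first cousins through their fathers (r = 1/16).
r = 1/64 + 1/16 = 0.078125.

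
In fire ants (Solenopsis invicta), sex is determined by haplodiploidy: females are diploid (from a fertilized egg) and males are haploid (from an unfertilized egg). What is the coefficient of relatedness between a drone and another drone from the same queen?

Haploid brothers each carry a random half of the queen's diploid genome, so on average they share half: r = 1/2.

0.5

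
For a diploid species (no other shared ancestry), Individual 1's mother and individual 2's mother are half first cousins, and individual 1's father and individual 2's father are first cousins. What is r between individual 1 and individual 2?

0.046875

Independent pedigree routes through distinct common ancestors add.
Individual 1 and individual 2 are related in two ways: half second cousins through their mothers (r = 1/64) and second cousins through their fathers (r = 1/32).
r = 1/64 + 1/32 = 0.046875.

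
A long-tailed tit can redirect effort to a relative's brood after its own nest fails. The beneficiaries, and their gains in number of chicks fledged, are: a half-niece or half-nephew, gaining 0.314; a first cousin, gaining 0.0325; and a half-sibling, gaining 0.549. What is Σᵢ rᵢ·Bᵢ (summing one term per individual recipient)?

r to a half-niece or half-nephew = 0.125 (half-aunt/uncle↔niece/nephew: one path of length 3: r = (1/2)^3 = 1/8).
r to a first cousin = 0.125 (first cousins share one grandparent pair — two paths of length 4: r = 2·(1/2)^4 = 1/8).
r to a half-sibling = 1/4 (half-sibs share one parent — one path of length 2: r = (1/2)^2 = 1/4).
Summing one r·B term per recipient: 1·0.125·0.314 + 1·0.125·0.0325 + 1·0.25·0.549 = 0.1805625.

0.1805625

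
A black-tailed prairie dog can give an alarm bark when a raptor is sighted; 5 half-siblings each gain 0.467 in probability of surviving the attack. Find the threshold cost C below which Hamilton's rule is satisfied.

r to a half-sibling = 1/4 (half-sibs share one parent — one path of length 2: r = (1/2)^2 = 1/4).
Hamilton's rule: n·r·B > C, so the trait is favored while C < n·r·B = 5·0.25·0.467 = 0.58375.

0.58375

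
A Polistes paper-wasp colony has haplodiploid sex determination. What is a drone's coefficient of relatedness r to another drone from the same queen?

Haploid brothers each carry a random half of the queen's diploid genome, so on average they share half: r = 1/2.

0.5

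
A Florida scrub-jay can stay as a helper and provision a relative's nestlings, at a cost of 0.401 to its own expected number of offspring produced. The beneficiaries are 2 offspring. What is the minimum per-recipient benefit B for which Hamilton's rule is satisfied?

0.401

r to an offspring = 0.5 (one parent–offspring link: r = (1/2)^1 = 1/2).
Hamilton's rule with n recipients of equal r: n·r·B > C, so B > C/(n·r) = 0.401/(2·0.5) = 0.401.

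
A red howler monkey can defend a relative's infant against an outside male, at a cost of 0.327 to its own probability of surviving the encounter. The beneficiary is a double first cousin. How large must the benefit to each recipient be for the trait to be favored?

r to a double first cousin = 1/4 (double first cousins share both grandparent pairs — four paths of length 4: r = 4·(1/2)^4 = 1/4).
Hamilton's rule with n recipients of equal r: n·r·B > C, so B > C/(n·r) = 0.327/(1·0.25) = 1.308.

1.308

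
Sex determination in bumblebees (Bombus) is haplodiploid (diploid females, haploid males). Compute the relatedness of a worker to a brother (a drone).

0.25

Her haploid brother carries none of their father's genes and a random half of their mother's genome; that half matches the maternal half of her own genome with probability 1/2: r = 1/2 · 1/2 = 1/4.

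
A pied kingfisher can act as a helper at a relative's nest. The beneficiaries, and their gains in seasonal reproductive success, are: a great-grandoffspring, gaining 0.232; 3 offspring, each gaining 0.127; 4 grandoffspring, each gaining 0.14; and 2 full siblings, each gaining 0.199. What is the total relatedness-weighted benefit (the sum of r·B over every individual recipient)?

0.5585

r to a great-grandoffspring = 1/8 (three parent–offspring links: r = (1/2)^3 = 1/8).
r to an offspring = 0.5 (one parent–offspring link: r = (1/2)^1 = 1/2).
r to a grandoffspring = 1/4 (two parent–offspring links: r = (1/2)^2 = 1/4).
r to a full sibling = 0.5 (full sibs share both parents — two paths of length 2: r = 2·(1/2)^2 = 1/2).
Summing one r·B term per recipient: 1·0.125·0.232 + 3·0.5·0.127 + 4·0.25·0.14 + 2·0.5·0.199 = 0.5585.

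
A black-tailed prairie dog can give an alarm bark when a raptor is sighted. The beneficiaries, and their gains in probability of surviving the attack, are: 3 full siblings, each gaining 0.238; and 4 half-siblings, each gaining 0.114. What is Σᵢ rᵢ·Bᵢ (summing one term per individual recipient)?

0.471

r to a full sibling = 0.5 (full sibs share both parents — two paths of length 2: r = 2·(1/2)^2 = 1/2).
r to a half-sibling = 0.25 (half-sibs share one parent — one path of length 2: r = (1/2)^2 = 1/4).
Summing one r·B term per recipient: 3·0.5·0.238 + 4·0.25·0.114 = 0.471.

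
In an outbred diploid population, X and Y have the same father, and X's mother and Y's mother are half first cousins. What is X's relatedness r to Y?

Wright's path rule: contributions from independent ancestry routes add.
X and Y are related in two ways: half-sibs through their shared father (r = 1/4) and half second cousins through their mothers (r = 1/64).
r = 1/4 + 1/64 = 0.265625.

0.265625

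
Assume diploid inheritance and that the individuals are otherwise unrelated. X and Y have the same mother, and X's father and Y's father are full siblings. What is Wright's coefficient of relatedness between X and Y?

Independent pedigree routes through distinct common ancestors add.
X and Y are related in two ways: half-sibs through their shared mother (r = 1/4) and first cousins through their fathers (r = 1/8).
r = 1/4 + 1/8 = 3/8 = 0.375.

0.375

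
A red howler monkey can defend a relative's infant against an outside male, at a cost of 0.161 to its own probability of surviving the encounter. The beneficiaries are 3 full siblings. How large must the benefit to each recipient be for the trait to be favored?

0.1073

r to a full sibling = 1/2 (full sibs share both parents — two paths of length 2: r = 2·(1/2)^2 = 1/2).
Hamilton's rule with n recipients of equal r: n·r·B > C, so B > C/(n·r) = 0.161/(3·0.5) = 0.1073.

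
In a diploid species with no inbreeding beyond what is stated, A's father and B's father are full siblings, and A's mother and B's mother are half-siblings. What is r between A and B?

0.1875

Relatedness sums over independent paths through distinct common ancestors.
A and B are related in two ways: first cousins through their fathers (r = 1/8) and half first cousins through their mothers (r = 1/16).
r = 1/8 + 1/16 = 3/16 = 0.1875.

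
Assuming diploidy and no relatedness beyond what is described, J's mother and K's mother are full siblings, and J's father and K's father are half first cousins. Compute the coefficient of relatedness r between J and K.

Relatedness sums over independent paths through distinct common ancestors.
J and K are related in two ways: first cousins through their mothers (r = 1/8) and half second cousins through their fathers (r = 1/64).
r = 1/8 + 1/64 = 9/64 = 0.140625.

0.140625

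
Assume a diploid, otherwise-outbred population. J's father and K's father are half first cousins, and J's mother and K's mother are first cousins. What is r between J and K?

0.046875

Relatedness sums over independent paths through distinct common ancestors.
J and K are related in two ways: half second cousins through their fathers (r = 1/64) and second cousins through their mothers (r = 1/32).
r = 1/64 + 1/32 = 3/64 = 0.046875.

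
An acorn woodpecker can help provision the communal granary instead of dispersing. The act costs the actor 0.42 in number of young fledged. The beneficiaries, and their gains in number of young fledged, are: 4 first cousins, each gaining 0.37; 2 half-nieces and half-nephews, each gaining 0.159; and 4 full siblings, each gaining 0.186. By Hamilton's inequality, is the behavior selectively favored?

Hamilton's rule: the trait is favored when the sum of r·B over every recipient exceeds the actor's cost C.
r to a first cousin = 0.125 (first cousins share one grandparent pair — two paths of length 4: r = 2·(1/2)^4 = 1/8).
r to a half-niece or half-nephew = 1/8 (half-aunt/uncle↔niece/nephew: one path of length 3: r = (1/2)^3 = 1/8).
r to a full sibling = 1/2 (full sibs share both parents — two paths of length 2: r = 2·(1/2)^2 = 1/2).
Summing one r·B term per recipient: 4·0.125·0.37 + 2·0.125·0.159 + 4·0.5·0.186 = 0.59675.
0.59675 > 0.42: the indirect benefit exceeds the cost.

Yes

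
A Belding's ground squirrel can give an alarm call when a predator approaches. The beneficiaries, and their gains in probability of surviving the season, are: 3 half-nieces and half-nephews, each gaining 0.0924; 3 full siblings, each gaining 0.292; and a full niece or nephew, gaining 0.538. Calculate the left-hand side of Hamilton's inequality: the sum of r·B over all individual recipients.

0.60715

r to a half-niece or half-nephew = 1/8 (half-aunt/uncle↔niece/nephew: one path of length 3: r = (1/2)^3 = 1/8).
r to a full sibling = 0.5 (full sibs share both parents — two paths of length 2: r = 2·(1/2)^2 = 1/2).
r to a full niece or nephew = 0.25 (full aunt/uncle↔niece/nephew: two paths of length 3 through the shared grandparent pair: r = 2·(1/2)^3 = 1/4).
Summing one r·B term per recipient: 3·0.125·0.0924 + 3·0.5·0.292 + 1·0.25·0.538 = 0.60715.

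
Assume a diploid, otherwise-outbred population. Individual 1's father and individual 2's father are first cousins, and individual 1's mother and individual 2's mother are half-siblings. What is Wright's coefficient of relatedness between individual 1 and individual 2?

0.09375

Independent pedigree routes through distinct common ancestors add.
Individual 1 and individual 2 are related in two ways: second cousins through their fathers (r = 1/32) and half first cousins through their mothers (r = 1/16).
r = 1/32 + 1/16 = 0.09375.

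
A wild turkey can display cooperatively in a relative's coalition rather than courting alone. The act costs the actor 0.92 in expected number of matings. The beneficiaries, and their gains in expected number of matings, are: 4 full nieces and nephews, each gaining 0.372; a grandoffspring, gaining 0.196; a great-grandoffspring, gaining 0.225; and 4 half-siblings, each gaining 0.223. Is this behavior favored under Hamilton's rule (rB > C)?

No

Hamilton's rule: the trait is favored when the sum of r·B over every recipient exceeds the actor's cost C.
r to a full niece or nephew = 0.25 (full aunt/uncle↔niece/nephew: two paths of length 3 through the shared grandparent pair: r = 2·(1/2)^3 = 1/4).
r to a grandoffspring = 1/4 (two parent–offspring links: r = (1/2)^2 = 1/4).
r to a great-grandoffspring = 1/8 (three parent–offspring links: r = (1/2)^3 = 1/8).
r to a half-sibling = 1/4 (half-sibs share one parent — one path of length 2: r = (1/2)^2 = 1/4).
Summing one r·B term per recipient: 4·0.25·0.372 + 1·0.25·0.196 + 1·0.125·0.225 + 4·0.25·0.223 = 0.672125.
0.672125 < 0.92: the indirect benefit is less than the cost.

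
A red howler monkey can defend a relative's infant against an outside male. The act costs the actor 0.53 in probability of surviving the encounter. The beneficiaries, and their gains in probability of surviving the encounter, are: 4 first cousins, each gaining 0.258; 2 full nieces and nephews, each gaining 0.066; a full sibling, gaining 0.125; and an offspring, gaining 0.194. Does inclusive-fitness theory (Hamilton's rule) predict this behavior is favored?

Hamilton's rule: the trait is favored when the sum of r·B over every recipient exceeds the actor's cost C.
r to a first cousin = 1/8 (first cousins share one grandparent pair — two paths of length 4: r = 2·(1/2)^4 = 1/8).
r to a full niece or nephew = 0.25 (full aunt/uncle↔niece/nephew: two paths of length 3 through the shared grandparent pair: r = 2·(1/2)^3 = 1/4).
r to a full sibling = 1/2 (full sibs share both parents — two paths of length 2: r = 2·(1/2)^2 = 1/2).
r to an offspring = 0.5 (one parent–offspring link: r = (1/2)^1 = 1/2).
Summing one r·B term per recipient: 4·0.125·0.258 + 2·0.25·0.066 + 1·0.5·0.125 + 1·0.5·0.194 = 0.3215.
0.3215 < 0.53: the indirect benefit is less than the cost.

No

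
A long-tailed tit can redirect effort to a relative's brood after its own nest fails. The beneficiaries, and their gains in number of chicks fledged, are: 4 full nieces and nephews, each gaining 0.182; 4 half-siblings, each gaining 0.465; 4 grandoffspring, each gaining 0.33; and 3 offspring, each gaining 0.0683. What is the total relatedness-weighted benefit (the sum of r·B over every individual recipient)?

1.07945

r to a full niece or nephew = 1/4 (full aunt/uncle↔niece/nephew: two paths of length 3 through the shared grandparent pair: r = 2·(1/2)^3 = 1/4).
r to a half-sibling = 0.25 (half-sibs share one parent — one path of length 2: r = (1/2)^2 = 1/4).
r to a grandoffspring = 0.25 (two parent–offspring links: r = (1/2)^2 = 1/4).
r to an offspring = 1/2 (one parent–offspring link: r = (1/2)^1 = 1/2).
Summing one r·B term per recipient: 4·0.25·0.182 + 4·0.25·0.465 + 4·0.25·0.33 + 3·0.5·0.0683 = 1.07945.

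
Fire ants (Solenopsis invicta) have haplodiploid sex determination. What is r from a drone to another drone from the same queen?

Haploid brothers each carry a random half of the queen's diploid genome, so on average they share half: r = 1/2.

0.5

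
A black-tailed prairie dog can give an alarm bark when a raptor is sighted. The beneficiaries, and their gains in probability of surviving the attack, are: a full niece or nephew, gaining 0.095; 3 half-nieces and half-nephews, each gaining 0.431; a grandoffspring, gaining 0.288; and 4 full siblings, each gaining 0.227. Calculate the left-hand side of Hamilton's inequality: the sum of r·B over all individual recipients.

0.711375

r to a full niece or nephew = 0.25 (full aunt/uncle↔niece/nephew: two paths of length 3 through the shared grandparent pair: r = 2·(1/2)^3 = 1/4).
r to a half-niece or half-nephew = 0.125 (half-aunt/uncle↔niece/nephew: one path of length 3: r = (1/2)^3 = 1/8).
r to a grandoffspring = 0.25 (two parent–offspring links: r = (1/2)^2 = 1/4).
r to a full sibling = 0.5 (full sibs share both parents — two paths of length 2: r = 2·(1/2)^2 = 1/2).
Summing one r·B term per recipient: 1·0.25·0.095 + 3·0.125·0.431 + 1·0.25·0.288 + 4·0.5·0.227 = 0.711375.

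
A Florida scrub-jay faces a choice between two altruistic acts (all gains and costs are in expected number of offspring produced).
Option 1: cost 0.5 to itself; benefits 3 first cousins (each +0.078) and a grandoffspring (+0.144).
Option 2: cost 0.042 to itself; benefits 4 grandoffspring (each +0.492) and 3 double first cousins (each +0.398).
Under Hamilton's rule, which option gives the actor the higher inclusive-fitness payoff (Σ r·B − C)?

Option 1: r to a first cousin = 0.125.
Option 1: r to a grandoffspring = 0.25.
Option 1: Σ r·B − C = (3·0.125·0.078 + 1·0.25·0.144) − 0.5 = -0.43475.
Option 2: r to a grandoffspring = 0.25.
Option 2: r to a double first cousin = 0.25.
Option 2: Σ r·B − C = (4·0.25·0.492 + 3·0.25·0.398) − 0.042 = 0.7485.
Option 2 has the higher net inclusive-fitness payoff.

Option 2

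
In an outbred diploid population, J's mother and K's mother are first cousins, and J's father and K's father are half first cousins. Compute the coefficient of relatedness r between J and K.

Relatedness sums over independent paths through distinct common ancestors.
J and K are related in two ways: second cousins through their mothers (r = 1/32) and half second cousins through their fathers (r = 1/64).
r = 1/32 + 1/64 = 3/64 = 0.046875.

0.046875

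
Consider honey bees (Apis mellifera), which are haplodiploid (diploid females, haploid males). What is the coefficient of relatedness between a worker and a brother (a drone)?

Her haploid brother carries none of their father's genes and a random half of their mother's genome; that half matches the maternal half of her own genome with probability 1/2: r = 1/2 · 1/2 = 1/4.

0.25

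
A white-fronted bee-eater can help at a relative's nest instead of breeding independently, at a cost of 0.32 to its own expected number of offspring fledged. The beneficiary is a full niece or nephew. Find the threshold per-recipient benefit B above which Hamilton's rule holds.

r to a full niece or nephew = 1/4 (full aunt/uncle↔niece/nephew: two paths of length 3 through the shared grandparent pair: r = 2·(1/2)^3 = 1/4).
Hamilton's rule with n recipients of equal r: n·r·B > C, so B > C/(n·r) = 0.32/(1·0.25) = 1.28.

1.28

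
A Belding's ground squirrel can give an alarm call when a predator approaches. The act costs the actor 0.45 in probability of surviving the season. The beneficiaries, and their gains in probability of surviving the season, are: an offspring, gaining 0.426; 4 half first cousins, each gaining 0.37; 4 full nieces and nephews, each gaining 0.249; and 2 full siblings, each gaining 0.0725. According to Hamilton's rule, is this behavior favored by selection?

Yes

Hamilton's rule: the trait is favored when the sum of r·B over every recipient exceeds the actor's cost C.
r to an offspring = 1/2 (one parent–offspring link: r = (1/2)^1 = 1/2).
r to a half first cousin = 1/16 (half first cousins share one grandparent — one path of length 4: r = (1/2)^4 = 1/16).
r to a full niece or nephew = 0.25 (full aunt/uncle↔niece/nephew: two paths of length 3 through the shared grandparent pair: r = 2·(1/2)^3 = 1/4).
r to a full sibling = 0.5 (full sibs share both parents — two paths of length 2: r = 2·(1/2)^2 = 1/2).
Summing one r·B term per recipient: 1·0.5·0.426 + 4·0.0625·0.37 + 4·0.25·0.249 + 2·0.5·0.0725 = 0.627.
0.627 > 0.45: the indirect benefit exceeds the cost.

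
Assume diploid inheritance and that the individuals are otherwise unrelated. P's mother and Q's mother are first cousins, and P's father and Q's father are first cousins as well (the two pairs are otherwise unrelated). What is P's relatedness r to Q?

Relatedness sums over independent paths through distinct common ancestors.
P and Q are related in two ways: second cousins through their mothers (r = 1/32) and second cousins through their fathers (r = 1/32).
r = 1/32 + 1/32 = 0.0625.

0.0625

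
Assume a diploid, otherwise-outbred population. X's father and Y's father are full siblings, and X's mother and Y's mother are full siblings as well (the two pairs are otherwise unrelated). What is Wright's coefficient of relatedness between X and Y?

0.25

Wright's path rule: contributions from independent ancestry routes add.
X and Y are related in two ways: first cousins through their fathers (r = 1/8) and first cousins through their mothers (r = 1/8) — i.e. double first cousins.
r = 1/8 + 1/8 = 0.25.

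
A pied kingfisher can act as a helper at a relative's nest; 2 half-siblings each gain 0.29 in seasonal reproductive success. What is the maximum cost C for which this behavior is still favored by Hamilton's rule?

r to a half-sibling = 1/4 (half-sibs share one parent — one path of length 2: r = (1/2)^2 = 1/4).
Hamilton's rule: n·r·B > C, so the trait is favored while C < n·r·B = 2·0.25·0.29 = 0.145.

0.145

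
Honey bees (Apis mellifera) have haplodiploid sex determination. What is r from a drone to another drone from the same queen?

0.5

Haploid brothers each carry a random half of the queen's diploid genome, so on average they share half: r = 1/2.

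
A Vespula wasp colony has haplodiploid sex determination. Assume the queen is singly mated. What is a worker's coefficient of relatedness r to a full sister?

Haplodiploid full sisters inherit their father's entire haploid genome identically (contributing 1/2) and on average half of their mother's contribution (1/2 · 1/2 = 1/4); r = 1/2 + 1/4 = 3/4.

0.75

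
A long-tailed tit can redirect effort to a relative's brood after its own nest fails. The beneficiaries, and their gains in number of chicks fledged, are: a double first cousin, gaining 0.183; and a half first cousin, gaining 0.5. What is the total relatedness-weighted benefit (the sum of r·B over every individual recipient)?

r to a double first cousin = 1/4 (double first cousins share both grandparent pairs — four paths of length 4: r = 4·(1/2)^4 = 1/4).
r to a half first cousin = 0.0625 (half first cousins share one grandparent — one path of length 4: r = (1/2)^4 = 1/16).
Summing one r·B term per recipient: 1·0.25·0.183 + 1·0.0625·0.5 = 0.077.

0.077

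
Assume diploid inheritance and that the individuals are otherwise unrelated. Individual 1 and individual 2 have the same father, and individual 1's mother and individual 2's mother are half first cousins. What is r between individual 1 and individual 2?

0.265625

Independent pedigree routes through distinct common ancestors add.
Individual 1 and individual 2 are related in two ways: half-sibs through their shared father (r = 1/4) and half second cousins through their mothers (r = 1/64).
r = 1/4 + 1/64 = 0.265625.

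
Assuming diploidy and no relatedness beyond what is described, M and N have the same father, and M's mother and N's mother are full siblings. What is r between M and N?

With two independent routes of shared ancestry, r is the sum of the two contributions.
M and N are related in two ways: half-sibs through their shared father (r = 1/4) and first cousins through their mothers (r = 1/8).
r = 1/4 + 1/8 = 0.375.

0.375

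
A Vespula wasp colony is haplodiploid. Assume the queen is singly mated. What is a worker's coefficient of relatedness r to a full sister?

0.75

Haplodiploid full sisters inherit their father's entire haploid genome identically (contributing 1/2) and on average half of their mother's contribution (1/2 · 1/2 = 1/4); r = 1/2 + 1/4 = 3/4.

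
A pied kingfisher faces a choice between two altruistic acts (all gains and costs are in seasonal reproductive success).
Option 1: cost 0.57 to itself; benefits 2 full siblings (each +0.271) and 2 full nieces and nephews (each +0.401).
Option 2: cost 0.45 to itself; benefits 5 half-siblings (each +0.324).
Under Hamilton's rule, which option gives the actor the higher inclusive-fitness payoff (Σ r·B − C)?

Option 1: r to a full sibling = 0.5.
Option 1: r to a full niece or nephew = 0.25.
Option 1: Σ r·B − C = (2·0.5·0.271 + 2·0.25·0.401) − 0.57 = -0.0985.
Option 2: r to a half-sibling = 0.25.
Option 2: Σ r·B − C = (5·0.25·0.324) − 0.45 = -0.045.
Option 2 has the higher net inclusive-fitness payoff.

Option 2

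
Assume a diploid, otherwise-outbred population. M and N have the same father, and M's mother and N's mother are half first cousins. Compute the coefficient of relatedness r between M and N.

0.265625

Independent pedigree routes through distinct common ancestors add.
M and N are related in two ways: half-sibs through their shared father (r = 1/4) and half second cousins through their mothers (r = 1/64).
r = 1/4 + 1/64 = 0.265625.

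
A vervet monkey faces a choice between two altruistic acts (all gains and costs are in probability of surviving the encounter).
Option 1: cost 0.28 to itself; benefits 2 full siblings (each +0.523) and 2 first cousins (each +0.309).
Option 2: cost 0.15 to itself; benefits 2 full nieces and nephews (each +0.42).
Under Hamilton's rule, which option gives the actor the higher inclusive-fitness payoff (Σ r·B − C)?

Option 1

Option 1: r to a full sibling = 0.5.
Option 1: r to a first cousin = 0.125.
Option 1: Σ r·B − C = (2·0.5·0.523 + 2·0.125·0.309) − 0.28 = 0.32025.
Option 2: r to a full niece or nephew = 0.25.
Option 2: Σ r·B − C = (2·0.25·0.42) − 0.15 = 0.06.
Option 1 has the higher net inclusive-fitness payoff.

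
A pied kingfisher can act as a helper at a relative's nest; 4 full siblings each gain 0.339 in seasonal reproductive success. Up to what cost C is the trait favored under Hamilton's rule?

r to a full sibling = 1/2 (full sibs share both parents — two paths of length 2: r = 2·(1/2)^2 = 1/2).
Hamilton's rule: n·r·B > C, so the trait is favored while C < n·r·B = 4·0.5·0.339 = 0.678.

0.678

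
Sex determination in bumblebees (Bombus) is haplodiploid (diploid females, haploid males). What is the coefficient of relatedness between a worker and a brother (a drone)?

Her haploid brother carries none of their father's genes and a random half of their mother's genome; that half matches the maternal half of her own genome with probability 1/2: r = 1/2 · 1/2 = 1/4.

0.25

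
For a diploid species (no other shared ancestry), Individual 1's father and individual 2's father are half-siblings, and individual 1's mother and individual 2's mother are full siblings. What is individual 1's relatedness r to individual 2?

0.1875

Wright's path rule: contributions from independent ancestry routes add.
Individual 1 and individual 2 are related in two ways: half first cousins through their fathers (r = 1/16) and first cousins through their mothers (r = 1/8).
r = 1/16 + 1/8 = 0.1875.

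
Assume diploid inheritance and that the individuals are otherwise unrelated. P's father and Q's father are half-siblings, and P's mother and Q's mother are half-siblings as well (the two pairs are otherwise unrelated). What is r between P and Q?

0.125

Relatedness sums over independent paths through distinct common ancestors.
P and Q are related in two ways: half first cousins through their fathers (r = 1/16) and half first cousins through their mothers (r = 1/16).
r = 1/16 + 1/16 = 0.125.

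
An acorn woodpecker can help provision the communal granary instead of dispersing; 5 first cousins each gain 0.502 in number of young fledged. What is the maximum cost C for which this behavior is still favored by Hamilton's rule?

0.31375

r to a first cousin = 0.125 (first cousins share one grandparent pair — two paths of length 4: r = 2·(1/2)^4 = 1/8).
Hamilton's rule: n·r·B > C, so the trait is favored while C < n·r·B = 5·0.125·0.502 = 0.31375.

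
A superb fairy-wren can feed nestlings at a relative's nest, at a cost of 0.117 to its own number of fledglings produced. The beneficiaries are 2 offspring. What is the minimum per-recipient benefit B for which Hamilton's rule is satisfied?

0.117

r to an offspring = 1/2 (one parent–offspring link: r = (1/2)^1 = 1/2).
Hamilton's rule with n recipients of equal r: n·r·B > C, so B > C/(n·r) = 0.117/(2·0.5) = 0.117.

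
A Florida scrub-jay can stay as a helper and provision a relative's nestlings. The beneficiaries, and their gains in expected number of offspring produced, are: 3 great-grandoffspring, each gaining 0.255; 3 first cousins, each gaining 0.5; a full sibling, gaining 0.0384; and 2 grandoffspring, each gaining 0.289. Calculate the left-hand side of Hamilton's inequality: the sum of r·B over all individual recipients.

0.446825

r to a great-grandoffspring = 1/8 (three parent–offspring links: r = (1/2)^3 = 1/8).
r to a first cousin = 0.125 (first cousins share one grandparent pair — two paths of length 4: r = 2·(1/2)^4 = 1/8).
r to a full sibling = 1/2 (full sibs share both parents — two paths of length 2: r = 2·(1/2)^2 = 1/2).
r to a grandoffspring = 0.25 (two parent–offspring links: r = (1/2)^2 = 1/4).
Summing one r·B term per recipient: 3·0.125·0.255 + 3·0.125·0.5 + 1·0.5·0.0384 + 2·0.25·0.289 = 0.446825.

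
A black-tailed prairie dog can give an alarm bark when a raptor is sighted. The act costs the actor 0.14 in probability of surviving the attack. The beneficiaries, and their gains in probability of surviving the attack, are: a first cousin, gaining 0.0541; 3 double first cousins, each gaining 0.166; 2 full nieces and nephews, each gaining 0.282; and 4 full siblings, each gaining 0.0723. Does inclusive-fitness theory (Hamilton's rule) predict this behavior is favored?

Hamilton's rule: the trait is favored when the sum of r·B over every recipient exceeds the actor's cost C.
r to a first cousin = 1/8 (first cousins share one grandparent pair — two paths of length 4: r = 2·(1/2)^4 = 1/8).
r to a double first cousin = 1/4 (double first cousins share both grandparent pairs — four paths of length 4: r = 4·(1/2)^4 = 1/4).
r to a full niece or nephew = 0.25 (full aunt/uncle↔niece/nephew: two paths of length 3 through the shared grandparent pair: r = 2·(1/2)^3 = 1/4).
r to a full sibling = 0.5 (full sibs share both parents — two paths of length 2: r = 2·(1/2)^2 = 1/2).
Summing one r·B term per recipient: 1·0.125·0.0541 + 3·0.25·0.166 + 2·0.25·0.282 + 4·0.5·0.0723 = 0.4168625.
0.4168625 > 0.14: the indirect benefit exceeds the cost.

Yes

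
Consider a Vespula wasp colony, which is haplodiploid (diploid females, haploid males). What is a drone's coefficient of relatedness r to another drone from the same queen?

0.5

Haploid brothers each carry a random half of the queen's diploid genome, so on average they share half: r = 1/2.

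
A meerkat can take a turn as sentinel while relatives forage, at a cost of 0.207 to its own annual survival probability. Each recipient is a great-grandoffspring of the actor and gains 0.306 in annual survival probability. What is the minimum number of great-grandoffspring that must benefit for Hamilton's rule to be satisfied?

r to a great-grandoffspring = 1/8 (three parent–offspring links: r = (1/2)^3 = 1/8).
Hamilton's rule: n·r·B > C  ⇒  n > C/(r·B) = 0.207/(0.125·0.306) = 5.412.
The smallest integer exceeding 5.412 is 6.

6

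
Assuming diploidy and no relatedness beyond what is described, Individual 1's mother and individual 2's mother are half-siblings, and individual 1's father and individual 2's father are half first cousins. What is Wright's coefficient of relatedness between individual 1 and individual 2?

0.078125

Relatedness sums over independent paths through distinct common ancestors.
Individual 1 and individual 2 are related in two ways: half first cousins through their mothers (r = 1/16) and half second cousins through their fathers (r = 1/64).
r = 1/16 + 1/64 = 5/64 = 0.078125.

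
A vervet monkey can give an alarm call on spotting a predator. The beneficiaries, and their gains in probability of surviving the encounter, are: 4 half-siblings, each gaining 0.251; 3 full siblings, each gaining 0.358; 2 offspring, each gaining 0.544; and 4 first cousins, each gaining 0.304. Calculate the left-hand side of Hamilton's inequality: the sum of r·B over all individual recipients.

r to a half-sibling = 0.25 (half-sibs share one parent — one path of length 2: r = (1/2)^2 = 1/4).
r to a full sibling = 0.5 (full sibs share both parents — two paths of length 2: r = 2·(1/2)^2 = 1/2).
r to an offspring = 0.5 (one parent–offspring link: r = (1/2)^1 = 1/2).
r to a first cousin = 0.125 (first cousins share one grandparent pair — two paths of length 4: r = 2·(1/2)^4 = 1/8).
Summing one r·B term per recipient: 4·0.25·0.251 + 3·0.5·0.358 + 2·0.5·0.544 + 4·0.125·0.304 = 1.484.

1.484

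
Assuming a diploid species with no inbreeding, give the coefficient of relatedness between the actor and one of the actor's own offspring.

0.5

Each parent–offspring link contributes a factor of 1/2, and independent paths through distinct common ancestors add.
One parent–offspring link: r = (1/2)^1 = 1/2.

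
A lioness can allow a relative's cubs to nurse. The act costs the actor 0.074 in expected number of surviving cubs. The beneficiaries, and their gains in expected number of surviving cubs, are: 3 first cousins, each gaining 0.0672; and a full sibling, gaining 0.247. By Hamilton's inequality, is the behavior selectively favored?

Hamilton's rule: the trait is favored when the sum of r·B over every recipient exceeds the actor's cost C.
r to a first cousin = 0.125 (first cousins share one grandparent pair — two paths of length 4: r = 2·(1/2)^4 = 1/8).
r to a full sibling = 1/2 (full sibs share both parents — two paths of length 2: r = 2·(1/2)^2 = 1/2).
Summing one r·B term per recipient: 3·0.125·0.0672 + 1·0.5·0.247 = 0.1487.
0.1487 > 0.074: the indirect benefit exceeds the cost.

Yes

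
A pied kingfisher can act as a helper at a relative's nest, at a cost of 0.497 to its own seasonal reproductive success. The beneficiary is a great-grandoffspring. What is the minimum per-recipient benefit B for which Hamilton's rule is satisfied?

r to a great-grandoffspring = 1/8 (three parent–offspring links: r = (1/2)^3 = 1/8).
Hamilton's rule with n recipients of equal r: n·r·B > C, so B > C/(n·r) = 0.497/(1·0.125) = 3.976.

3.976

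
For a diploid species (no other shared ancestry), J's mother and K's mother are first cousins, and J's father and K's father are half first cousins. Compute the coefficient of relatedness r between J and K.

0.046875

Relatedness sums over independent paths through distinct common ancestors.
J and K are related in two ways: second cousins through their mothers (r = 1/32) and half second cousins through their fathers (r = 1/64).
r = 1/32 + 1/64 = 0.046875.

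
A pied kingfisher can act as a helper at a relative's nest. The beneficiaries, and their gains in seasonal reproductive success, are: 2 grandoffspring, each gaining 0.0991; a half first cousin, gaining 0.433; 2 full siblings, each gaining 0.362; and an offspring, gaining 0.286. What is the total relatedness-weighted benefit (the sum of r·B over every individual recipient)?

r to a grandoffspring = 0.25 (two parent–offspring links: r = (1/2)^2 = 1/4).
r to a half first cousin = 0.0625 (half first cousins share one grandparent — one path of length 4: r = (1/2)^4 = 1/16).
r to a full sibling = 1/2 (full sibs share both parents — two paths of length 2: r = 2·(1/2)^2 = 1/2).
r to an offspring = 0.5 (one parent–offspring link: r = (1/2)^1 = 1/2).
Summing one r·B term per recipient: 2·0.25·0.0991 + 1·0.0625·0.433 + 2·0.5·0.362 + 1·0.5·0.286 = 0.5816125.

0.5816125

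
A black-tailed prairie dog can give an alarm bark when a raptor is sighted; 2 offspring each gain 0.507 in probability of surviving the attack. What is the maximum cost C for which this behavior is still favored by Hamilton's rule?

r to an offspring = 0.5 (one parent–offspring link: r = (1/2)^1 = 1/2).
Hamilton's rule: n·r·B > C, so the trait is favored while C < n·r·B = 2·0.5·0.507 = 0.507.

0.507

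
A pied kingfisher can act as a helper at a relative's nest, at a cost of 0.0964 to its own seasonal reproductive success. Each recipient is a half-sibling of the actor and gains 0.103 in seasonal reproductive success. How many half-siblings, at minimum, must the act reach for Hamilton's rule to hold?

4

r to a half-sibling = 1/4 (half-sibs share one parent — one path of length 2: r = (1/2)^2 = 1/4).
Hamilton's rule: n·r·B > C  ⇒  n > C/(r·B) = 0.0964/(0.25·0.103) = 3.744.
The smallest integer exceeding 3.744 is 4.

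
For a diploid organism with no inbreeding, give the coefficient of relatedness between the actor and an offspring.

0.5

One parent–offspring link: r = (1/2)^1 = 1/2.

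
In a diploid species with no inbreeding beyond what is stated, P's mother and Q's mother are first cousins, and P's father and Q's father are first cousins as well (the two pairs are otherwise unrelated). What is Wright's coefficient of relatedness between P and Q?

Independent pedigree routes through distinct common ancestors add.
P and Q are related in two ways: second cousins through their mothers (r = 1/32) and second cousins through their fathers (r = 1/32).
r = 1/32 + 1/32 = 1/16 = 0.0625.

0.0625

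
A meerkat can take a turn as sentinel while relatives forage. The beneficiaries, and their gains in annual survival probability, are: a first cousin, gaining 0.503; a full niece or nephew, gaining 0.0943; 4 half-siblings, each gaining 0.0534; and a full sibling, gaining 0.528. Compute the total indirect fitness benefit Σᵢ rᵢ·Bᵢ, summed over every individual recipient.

0.40385

r to a first cousin = 1/8 (first cousins share one grandparent pair — two paths of length 4: r = 2·(1/2)^4 = 1/8).
r to a full niece or nephew = 1/4 (full aunt/uncle↔niece/nephew: two paths of length 3 through the shared grandparent pair: r = 2·(1/2)^3 = 1/4).
r to a half-sibling = 0.25 (half-sibs share one parent — one path of length 2: r = (1/2)^2 = 1/4).
r to a full sibling = 0.5 (full sibs share both parents — two paths of length 2: r = 2·(1/2)^2 = 1/2).
Summing one r·B term per recipient: 1·0.125·0.503 + 1·0.25·0.0943 + 4·0.25·0.0534 + 1·0.5·0.528 = 0.40385.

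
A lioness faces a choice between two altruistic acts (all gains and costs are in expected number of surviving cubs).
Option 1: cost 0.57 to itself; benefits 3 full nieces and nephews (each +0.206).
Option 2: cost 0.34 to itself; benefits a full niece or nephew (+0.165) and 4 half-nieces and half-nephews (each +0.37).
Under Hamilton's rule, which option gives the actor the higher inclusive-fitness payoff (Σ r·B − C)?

Option 2

Option 1: r to a full niece or nephew = 0.25.
Option 1: Σ r·B − C = (3·0.25·0.206) − 0.57 = -0.4155.
Option 2: r to a full niece or nephew = 0.25.
Option 2: r to a half-niece or half-nephew = 0.125.
Option 2: Σ r·B − C = (1·0.25·0.165 + 4·0.125·0.37) − 0.34 = -0.11375.
Option 2 has the higher net inclusive-fitness payoff.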